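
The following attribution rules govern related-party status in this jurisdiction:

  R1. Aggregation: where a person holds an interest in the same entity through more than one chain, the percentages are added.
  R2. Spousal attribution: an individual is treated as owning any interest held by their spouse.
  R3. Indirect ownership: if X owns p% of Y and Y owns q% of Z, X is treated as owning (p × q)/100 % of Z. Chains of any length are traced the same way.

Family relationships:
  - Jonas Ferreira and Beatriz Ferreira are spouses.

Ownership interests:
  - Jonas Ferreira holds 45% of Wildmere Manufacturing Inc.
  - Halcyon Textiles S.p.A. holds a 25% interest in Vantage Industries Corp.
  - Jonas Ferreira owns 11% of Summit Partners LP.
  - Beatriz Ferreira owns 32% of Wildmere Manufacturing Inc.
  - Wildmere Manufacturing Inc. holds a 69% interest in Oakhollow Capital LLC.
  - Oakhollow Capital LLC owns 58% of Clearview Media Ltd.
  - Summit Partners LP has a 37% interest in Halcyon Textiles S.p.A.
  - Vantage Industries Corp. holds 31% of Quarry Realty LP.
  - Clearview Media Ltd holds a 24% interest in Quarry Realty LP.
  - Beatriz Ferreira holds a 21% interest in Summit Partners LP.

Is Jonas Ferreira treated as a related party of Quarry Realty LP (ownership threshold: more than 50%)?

No

By spousal attribution (R2), Jonas Ferreira is treated as also owning Beatriz Ferreira's interest in Wildmere Manufacturing Inc, giving 45% + 32% = 77%.
By spousal attribution (R2), Jonas Ferreira is treated as also owning Beatriz Ferreira's interest in Summit Partners LP, giving 11% + 21% = 32%.
Chain via Wildmere Manufacturing Inc. → Oakhollow Capital LLC → Clearview Media Ltd (R3): 77% × 69% × 58% × 24% = 7.395696% of Quarry Realty LP.
Chain via Summit Partners LP → Halcyon Textiles S.p.A. → Vantage Industries Corp. (R3): 32% × 37% × 25% × 31% = 0.9176% of Quarry Realty LP.
Aggregating (R1): 7.395696% + 0.9176% = 8.313296%.
8.313296% does not exceed the 50% threshold, so Jonas is not a related party to Quarry Realty LP.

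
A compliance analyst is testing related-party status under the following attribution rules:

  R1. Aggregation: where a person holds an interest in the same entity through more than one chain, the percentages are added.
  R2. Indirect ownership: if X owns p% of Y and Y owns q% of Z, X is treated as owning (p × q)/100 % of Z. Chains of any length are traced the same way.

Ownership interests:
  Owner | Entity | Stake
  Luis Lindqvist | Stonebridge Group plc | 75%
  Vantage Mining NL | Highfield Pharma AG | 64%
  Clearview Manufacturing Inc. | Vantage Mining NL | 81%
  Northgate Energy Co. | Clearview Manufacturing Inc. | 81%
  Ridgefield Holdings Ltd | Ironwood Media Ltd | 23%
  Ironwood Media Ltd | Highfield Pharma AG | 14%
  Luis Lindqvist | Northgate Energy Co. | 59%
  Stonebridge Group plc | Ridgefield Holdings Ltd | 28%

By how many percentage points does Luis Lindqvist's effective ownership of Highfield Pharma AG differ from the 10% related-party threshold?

15.450536

Chain via Northgate Energy Co. → Clearview Manufacturing Inc. → Vantage Mining NL (R2): 59% × 81% × 81% × 64% = 24.774336% of Highfield Pharma AG.
Chain via Stonebridge Group plc → Ridgefield Holdings Ltd → Ironwood Media Ltd (R2): 75% × 28% × 23% × 14% = 0.6762% of Highfield Pharma AG.
Aggregating (R1): 24.774336% + 0.6762% = 25.450536%.
25.450536% exceeds the 10% threshold by 15.450536 percentage points.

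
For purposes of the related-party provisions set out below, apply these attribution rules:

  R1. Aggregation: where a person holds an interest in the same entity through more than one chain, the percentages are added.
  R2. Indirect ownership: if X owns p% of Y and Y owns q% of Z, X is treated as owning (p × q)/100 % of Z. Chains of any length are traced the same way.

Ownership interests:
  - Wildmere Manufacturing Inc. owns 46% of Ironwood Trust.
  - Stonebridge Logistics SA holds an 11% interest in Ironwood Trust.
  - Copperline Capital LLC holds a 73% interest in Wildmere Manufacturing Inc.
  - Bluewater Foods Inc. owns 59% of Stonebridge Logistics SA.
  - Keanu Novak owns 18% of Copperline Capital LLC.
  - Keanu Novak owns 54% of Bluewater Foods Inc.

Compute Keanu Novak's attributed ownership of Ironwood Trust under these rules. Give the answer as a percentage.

9.549%

Chain via Copperline Capital LLC → Wildmere Manufacturing Inc. (R2): 18% × 73% × 46% = 6.0444% of Ironwood Trust.
Chain via Bluewater Foods Inc. → Stonebridge Logistics SA (R2): 54% × 59% × 11% = 3.5046% of Ironwood Trust.
Aggregating (R1): 6.0444% + 3.5046% = 9.549%.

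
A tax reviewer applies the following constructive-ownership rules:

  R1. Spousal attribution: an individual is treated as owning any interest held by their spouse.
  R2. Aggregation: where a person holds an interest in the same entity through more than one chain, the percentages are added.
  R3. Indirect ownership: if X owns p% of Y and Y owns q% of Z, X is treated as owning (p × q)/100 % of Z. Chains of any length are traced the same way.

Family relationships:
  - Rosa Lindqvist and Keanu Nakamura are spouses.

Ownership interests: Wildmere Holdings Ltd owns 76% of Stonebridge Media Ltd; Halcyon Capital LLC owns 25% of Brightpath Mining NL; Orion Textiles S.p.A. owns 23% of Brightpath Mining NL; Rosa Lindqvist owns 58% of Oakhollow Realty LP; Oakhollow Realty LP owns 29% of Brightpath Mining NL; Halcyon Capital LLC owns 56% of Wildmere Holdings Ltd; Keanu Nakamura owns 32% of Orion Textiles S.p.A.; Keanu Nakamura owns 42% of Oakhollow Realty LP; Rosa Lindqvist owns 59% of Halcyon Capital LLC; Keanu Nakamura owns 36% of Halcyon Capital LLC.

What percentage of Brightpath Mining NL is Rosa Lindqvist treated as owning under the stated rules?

By spousal attribution (R1), Rosa Lindqvist is treated as also owning Keanu Nakamura's interest in Oakhollow Realty LP, giving 58% + 42% = 100%.
By spousal attribution (R1), Rosa Lindqvist is treated as also owning Keanu Nakamura's interest in Halcyon Capital LLC, giving 59% + 36% = 95%.
By spousal attribution (R1), Rosa Lindqvist is treated as owning Keanu Nakamura's 32% interest in Orion Textiles S.p.A.
Chain via Oakhollow Realty LP (R3): 100% × 29% = 29% of Brightpath Mining NL.
Chain via Halcyon Capital LLC (R3): 95% × 25% = 23.75% of Brightpath Mining NL.
Chain via Orion Textiles S.p.A. (R3): 32% × 23% = 7.36% of Brightpath Mining NL.
Aggregating (R2): 29% + 23.75% + 7.36% = 60.11%.

60.11%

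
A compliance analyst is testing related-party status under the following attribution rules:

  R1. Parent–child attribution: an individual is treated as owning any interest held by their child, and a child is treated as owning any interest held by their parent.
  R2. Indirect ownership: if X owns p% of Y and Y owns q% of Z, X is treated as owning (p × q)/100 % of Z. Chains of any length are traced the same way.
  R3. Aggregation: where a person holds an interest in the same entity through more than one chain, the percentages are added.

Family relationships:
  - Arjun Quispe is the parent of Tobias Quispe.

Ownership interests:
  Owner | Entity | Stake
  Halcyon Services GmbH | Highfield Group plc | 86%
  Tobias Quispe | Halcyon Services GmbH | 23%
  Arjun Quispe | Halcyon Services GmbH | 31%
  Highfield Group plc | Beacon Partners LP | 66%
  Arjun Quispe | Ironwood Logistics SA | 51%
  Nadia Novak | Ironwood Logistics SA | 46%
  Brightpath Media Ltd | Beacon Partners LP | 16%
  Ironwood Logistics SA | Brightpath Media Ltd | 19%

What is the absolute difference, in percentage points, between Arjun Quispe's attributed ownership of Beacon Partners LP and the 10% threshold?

By parent–child attribution (R1), Arjun Quispe is treated as also owning Tobias Quispe's interest in Halcyon Services GmbH, giving 31% + 23% = 54%.
Chain via Ironwood Logistics SA → Brightpath Media Ltd (R2): 51% × 19% × 16% = 1.5504% of Beacon Partners LP.
Chain via Halcyon Services GmbH → Highfield Group plc (R2): 54% × 86% × 66% = 30.6504% of Beacon Partners LP.
Aggregating (R3): 1.5504% + 30.6504% = 32.2008%.
32.2008% exceeds the 10% threshold by 22.2008 percentage points.

22.2008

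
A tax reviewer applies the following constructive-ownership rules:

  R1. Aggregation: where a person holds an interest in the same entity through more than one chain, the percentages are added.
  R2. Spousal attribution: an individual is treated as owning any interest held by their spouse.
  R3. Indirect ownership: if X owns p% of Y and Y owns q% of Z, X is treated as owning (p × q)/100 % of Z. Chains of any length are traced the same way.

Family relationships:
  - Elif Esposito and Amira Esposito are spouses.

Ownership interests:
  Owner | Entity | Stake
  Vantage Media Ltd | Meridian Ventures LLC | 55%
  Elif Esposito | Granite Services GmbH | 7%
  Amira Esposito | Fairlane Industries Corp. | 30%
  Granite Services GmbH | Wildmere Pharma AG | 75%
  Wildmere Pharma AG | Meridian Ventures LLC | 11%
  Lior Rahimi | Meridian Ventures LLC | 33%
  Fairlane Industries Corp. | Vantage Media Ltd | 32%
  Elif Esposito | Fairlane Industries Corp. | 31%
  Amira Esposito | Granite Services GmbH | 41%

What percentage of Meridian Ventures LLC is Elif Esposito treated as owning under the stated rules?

14.696%

By spousal attribution (R2), Elif Esposito is treated as also owning Amira Esposito's interest in Granite Services GmbH, giving 7% + 41% = 48%.
By spousal attribution (R2), Elif Esposito is treated as also owning Amira Esposito's interest in Fairlane Industries Corp, giving 31% + 30% = 61%.
Chain via Granite Services GmbH → Wildmere Pharma AG (R3): 48% × 75% × 11% = 3.96% of Meridian Ventures LLC.
Chain via Fairlane Industries Corp. → Vantage Media Ltd (R3): 61% × 32% × 55% = 10.736% of Meridian Ventures LLC.
Aggregating (R1): 3.96% + 10.736% = 14.696%.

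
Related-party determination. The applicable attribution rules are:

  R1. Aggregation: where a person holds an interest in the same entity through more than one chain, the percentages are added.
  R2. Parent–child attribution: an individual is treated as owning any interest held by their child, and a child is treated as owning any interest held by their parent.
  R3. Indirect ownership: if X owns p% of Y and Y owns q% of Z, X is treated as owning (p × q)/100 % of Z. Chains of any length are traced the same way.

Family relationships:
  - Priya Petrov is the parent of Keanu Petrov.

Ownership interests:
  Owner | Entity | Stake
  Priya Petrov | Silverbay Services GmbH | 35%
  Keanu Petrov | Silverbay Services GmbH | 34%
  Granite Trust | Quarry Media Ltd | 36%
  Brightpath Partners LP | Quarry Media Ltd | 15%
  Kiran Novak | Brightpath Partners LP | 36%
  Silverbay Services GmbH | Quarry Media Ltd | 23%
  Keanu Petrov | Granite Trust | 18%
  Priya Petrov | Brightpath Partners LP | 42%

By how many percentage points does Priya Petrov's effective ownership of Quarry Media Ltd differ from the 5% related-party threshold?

23.65

By parent–child attribution (R2), Priya Petrov is treated as also owning Keanu Petrov's interest in Silverbay Services GmbH, giving 35% + 34% = 69%.
By parent–child attribution (R2), Priya Petrov is treated as owning Keanu Petrov's 18% interest in Granite Trust.
Chain via Silverbay Services GmbH (R3): 69% × 23% = 15.87% of Quarry Media Ltd.
Chain via Brightpath Partners LP (R3): 42% × 15% = 6.3% of Quarry Media Ltd.
Chain via Granite Trust (R3): 18% × 36% = 6.48% of Quarry Media Ltd.
Aggregating (R1): 15.87% + 6.3% + 6.48% = 28.65%.
28.65% exceeds the 5% threshold by 23.65 percentage points.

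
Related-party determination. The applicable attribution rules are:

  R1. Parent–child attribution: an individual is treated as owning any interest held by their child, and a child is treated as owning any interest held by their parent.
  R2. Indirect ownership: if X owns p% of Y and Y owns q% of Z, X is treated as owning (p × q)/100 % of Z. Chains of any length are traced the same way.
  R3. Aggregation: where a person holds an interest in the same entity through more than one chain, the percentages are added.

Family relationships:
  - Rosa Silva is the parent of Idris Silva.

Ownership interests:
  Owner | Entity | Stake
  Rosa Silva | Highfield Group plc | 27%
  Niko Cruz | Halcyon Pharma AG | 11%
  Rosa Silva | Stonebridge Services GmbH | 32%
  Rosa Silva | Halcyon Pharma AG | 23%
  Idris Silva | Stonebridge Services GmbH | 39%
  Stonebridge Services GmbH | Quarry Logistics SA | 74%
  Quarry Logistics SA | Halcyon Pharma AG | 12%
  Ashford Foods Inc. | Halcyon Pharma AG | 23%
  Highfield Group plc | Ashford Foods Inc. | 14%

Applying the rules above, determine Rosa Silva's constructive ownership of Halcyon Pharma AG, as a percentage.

30.1742%

By parent–child attribution (R1), Rosa Silva is treated as also owning Idris Silva's interest in Stonebridge Services GmbH, giving 32% + 39% = 71%.
Chain via Highfield Group plc → Ashford Foods Inc. (R2): 27% × 14% × 23% = 0.8694% of Halcyon Pharma AG.
Chain via Stonebridge Services GmbH → Quarry Logistics SA (R2): 71% × 74% × 12% = 6.3048% of Halcyon Pharma AG.
Direct interest in Halcyon Pharma AG: 23%.
Aggregating (R3): 0.8694% + 6.3048% + 23% = 30.1742%.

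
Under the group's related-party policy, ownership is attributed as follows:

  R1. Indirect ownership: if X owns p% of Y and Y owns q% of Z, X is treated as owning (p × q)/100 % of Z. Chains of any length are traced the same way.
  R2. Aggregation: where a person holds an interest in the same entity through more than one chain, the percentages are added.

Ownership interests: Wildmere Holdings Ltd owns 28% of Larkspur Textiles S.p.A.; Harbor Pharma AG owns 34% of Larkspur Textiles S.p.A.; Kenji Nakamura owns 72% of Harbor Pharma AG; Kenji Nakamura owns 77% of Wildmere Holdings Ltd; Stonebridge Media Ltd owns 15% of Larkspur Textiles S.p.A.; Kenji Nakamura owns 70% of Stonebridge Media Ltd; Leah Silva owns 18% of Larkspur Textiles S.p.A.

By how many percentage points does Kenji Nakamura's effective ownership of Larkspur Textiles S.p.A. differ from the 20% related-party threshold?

36.54

Chain via Wildmere Holdings Ltd (R1): 77% × 28% = 21.56% of Larkspur Textiles S.p.A.
Chain via Stonebridge Media Ltd (R1): 70% × 15% = 10.5% of Larkspur Textiles S.p.A.
Chain via Harbor Pharma AG (R1): 72% × 34% = 24.48% of Larkspur Textiles S.p.A.
Aggregating (R2): 21.56% + 10.5% + 24.48% = 56.54%.
56.54% exceeds the 20% threshold by 36.54 percentage points.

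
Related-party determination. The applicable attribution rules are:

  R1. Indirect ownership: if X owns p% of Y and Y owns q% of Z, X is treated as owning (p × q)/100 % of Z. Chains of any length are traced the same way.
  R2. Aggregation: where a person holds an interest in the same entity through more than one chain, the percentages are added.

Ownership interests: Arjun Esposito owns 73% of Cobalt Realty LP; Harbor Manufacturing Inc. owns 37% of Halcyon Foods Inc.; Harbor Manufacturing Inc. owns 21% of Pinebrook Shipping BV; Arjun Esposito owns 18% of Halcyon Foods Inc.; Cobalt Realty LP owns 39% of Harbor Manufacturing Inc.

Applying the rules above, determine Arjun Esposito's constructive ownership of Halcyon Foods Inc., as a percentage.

28.5339%

Chain via Cobalt Realty LP → Harbor Manufacturing Inc. (R1): 73% × 39% × 37% = 10.5339% of Halcyon Foods Inc.
Direct interest in Halcyon Foods Inc: 18%.
Aggregating (R2): 10.5339% + 18% = 28.5339%.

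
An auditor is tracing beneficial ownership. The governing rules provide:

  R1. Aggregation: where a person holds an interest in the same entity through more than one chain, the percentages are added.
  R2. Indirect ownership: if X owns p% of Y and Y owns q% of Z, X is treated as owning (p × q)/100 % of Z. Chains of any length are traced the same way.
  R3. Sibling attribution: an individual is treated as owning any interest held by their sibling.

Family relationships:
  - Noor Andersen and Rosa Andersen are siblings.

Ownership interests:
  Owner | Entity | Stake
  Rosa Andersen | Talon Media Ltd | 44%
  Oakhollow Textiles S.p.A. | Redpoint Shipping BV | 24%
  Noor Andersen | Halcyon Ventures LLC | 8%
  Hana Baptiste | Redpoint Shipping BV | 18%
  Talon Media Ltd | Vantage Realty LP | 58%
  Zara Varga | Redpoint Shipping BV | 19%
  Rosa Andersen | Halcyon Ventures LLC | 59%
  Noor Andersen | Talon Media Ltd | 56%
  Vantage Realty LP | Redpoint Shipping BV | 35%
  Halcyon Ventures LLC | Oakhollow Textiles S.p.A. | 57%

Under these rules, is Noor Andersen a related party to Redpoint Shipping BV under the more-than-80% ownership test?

By sibling attribution (R3), Noor Andersen is treated as also owning Rosa Andersen's interest in Halcyon Ventures LLC, giving 8% + 59% = 67%.
By sibling attribution (R3), Noor Andersen is treated as also owning Rosa Andersen's interest in Talon Media Ltd, giving 56% + 44% = 100%.
Chain via Halcyon Ventures LLC → Oakhollow Textiles S.p.A. (R2): 67% × 57% × 24% = 9.1656% of Redpoint Shipping BV.
Chain via Talon Media Ltd → Vantage Realty LP (R2): 100% × 58% × 35% = 20.3% of Redpoint Shipping BV.
Aggregating (R1): 9.1656% + 20.3% = 29.4656%.
29.4656% does not exceed the 80% threshold, so Noor is not a related party to Redpoint Shipping BV.

No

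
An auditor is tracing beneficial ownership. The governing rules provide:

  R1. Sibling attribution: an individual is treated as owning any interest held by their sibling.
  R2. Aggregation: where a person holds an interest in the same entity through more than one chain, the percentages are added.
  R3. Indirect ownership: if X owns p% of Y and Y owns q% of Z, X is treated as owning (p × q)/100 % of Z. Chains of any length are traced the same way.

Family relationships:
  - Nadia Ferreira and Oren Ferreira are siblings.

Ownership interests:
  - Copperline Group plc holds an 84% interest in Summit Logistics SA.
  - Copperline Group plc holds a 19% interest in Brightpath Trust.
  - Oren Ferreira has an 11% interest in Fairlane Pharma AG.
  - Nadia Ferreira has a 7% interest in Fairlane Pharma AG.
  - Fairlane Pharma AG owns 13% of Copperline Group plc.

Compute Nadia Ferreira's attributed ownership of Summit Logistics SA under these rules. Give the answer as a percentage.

By sibling attribution (R1), Nadia Ferreira is treated as also owning Oren Ferreira's interest in Fairlane Pharma AG, giving 7% + 11% = 18%.
Chain via Fairlane Pharma AG → Copperline Group plc (R3): 18% × 13% × 84% = 1.9656% of Summit Logistics SA.

1.9656%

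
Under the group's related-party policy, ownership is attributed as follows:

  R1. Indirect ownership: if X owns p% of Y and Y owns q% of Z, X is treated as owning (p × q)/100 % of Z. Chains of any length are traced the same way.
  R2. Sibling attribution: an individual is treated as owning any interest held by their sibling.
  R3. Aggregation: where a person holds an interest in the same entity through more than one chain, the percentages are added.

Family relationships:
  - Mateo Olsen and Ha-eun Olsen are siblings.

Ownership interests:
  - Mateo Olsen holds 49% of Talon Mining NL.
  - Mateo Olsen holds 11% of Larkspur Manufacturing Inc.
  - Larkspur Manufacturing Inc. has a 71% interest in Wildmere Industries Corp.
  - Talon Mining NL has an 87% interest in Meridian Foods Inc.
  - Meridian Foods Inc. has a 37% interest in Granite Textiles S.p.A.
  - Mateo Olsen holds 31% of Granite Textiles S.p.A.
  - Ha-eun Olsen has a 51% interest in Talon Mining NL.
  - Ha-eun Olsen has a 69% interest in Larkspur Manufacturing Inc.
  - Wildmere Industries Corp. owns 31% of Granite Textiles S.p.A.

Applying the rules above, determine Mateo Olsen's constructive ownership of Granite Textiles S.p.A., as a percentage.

80.798%

By sibling attribution (R2), Mateo Olsen is treated as also owning Ha-eun Olsen's interest in Larkspur Manufacturing Inc, giving 11% + 69% = 80%.
By sibling attribution (R2), Mateo Olsen is treated as also owning Ha-eun Olsen's interest in Talon Mining NL, giving 49% + 51% = 100%.
Chain via Larkspur Manufacturing Inc. → Wildmere Industries Corp. (R1): 80% × 71% × 31% = 17.608% of Granite Textiles S.p.A.
Chain via Talon Mining NL → Meridian Foods Inc. (R1): 100% × 87% × 37% = 32.19% of Granite Textiles S.p.A.
Direct interest in Granite Textiles S.p.A: 31%.
Aggregating (R3): 17.608% + 32.19% + 31% = 80.798%.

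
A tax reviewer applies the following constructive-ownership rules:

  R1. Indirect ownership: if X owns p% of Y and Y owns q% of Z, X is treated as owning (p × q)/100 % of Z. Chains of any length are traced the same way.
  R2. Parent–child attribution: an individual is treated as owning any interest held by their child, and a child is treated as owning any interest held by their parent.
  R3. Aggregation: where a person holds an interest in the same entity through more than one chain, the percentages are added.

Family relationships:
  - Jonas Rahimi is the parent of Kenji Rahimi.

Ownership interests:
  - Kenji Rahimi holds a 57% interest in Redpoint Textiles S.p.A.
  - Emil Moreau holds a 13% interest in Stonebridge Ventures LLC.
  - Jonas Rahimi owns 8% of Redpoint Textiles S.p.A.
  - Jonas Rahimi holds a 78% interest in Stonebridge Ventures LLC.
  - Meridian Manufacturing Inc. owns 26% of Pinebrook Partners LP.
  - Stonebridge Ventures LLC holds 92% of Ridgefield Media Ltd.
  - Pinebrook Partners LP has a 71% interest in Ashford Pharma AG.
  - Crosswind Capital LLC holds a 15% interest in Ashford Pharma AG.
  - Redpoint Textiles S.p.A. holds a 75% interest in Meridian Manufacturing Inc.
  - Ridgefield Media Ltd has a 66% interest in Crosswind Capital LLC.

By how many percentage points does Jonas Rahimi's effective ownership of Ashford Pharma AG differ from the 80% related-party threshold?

By parent–child attribution (R2), Jonas Rahimi is treated as also owning Kenji Rahimi's interest in Redpoint Textiles S.p.A, giving 8% + 57% = 65%.
Chain via Redpoint Textiles S.p.A. → Meridian Manufacturing Inc. → Pinebrook Partners LP (R1): 65% × 75% × 26% × 71% = 8.99925% of Ashford Pharma AG.
Chain via Stonebridge Ventures LLC → Ridgefield Media Ltd → Crosswind Capital LLC (R1): 78% × 92% × 66% × 15% = 7.10424% of Ashford Pharma AG.
Aggregating (R3): 8.99925% + 7.10424% = 16.10349%.
16.10349% falls short of the 80% threshold by 63.89651 percentage points.

63.89651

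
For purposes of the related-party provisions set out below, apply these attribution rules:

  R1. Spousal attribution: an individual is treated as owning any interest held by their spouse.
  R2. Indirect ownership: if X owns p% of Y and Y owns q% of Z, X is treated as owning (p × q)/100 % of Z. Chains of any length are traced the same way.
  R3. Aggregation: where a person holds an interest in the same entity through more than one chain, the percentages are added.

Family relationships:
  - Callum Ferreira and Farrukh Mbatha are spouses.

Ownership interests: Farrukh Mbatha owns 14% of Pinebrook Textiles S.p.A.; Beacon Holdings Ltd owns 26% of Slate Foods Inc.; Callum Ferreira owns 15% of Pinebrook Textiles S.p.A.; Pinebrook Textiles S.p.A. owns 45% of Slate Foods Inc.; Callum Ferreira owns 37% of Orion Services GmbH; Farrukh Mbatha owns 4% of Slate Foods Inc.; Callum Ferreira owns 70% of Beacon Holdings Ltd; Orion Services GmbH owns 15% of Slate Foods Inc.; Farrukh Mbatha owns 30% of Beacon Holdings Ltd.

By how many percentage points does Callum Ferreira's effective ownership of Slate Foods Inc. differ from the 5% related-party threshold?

By spousal attribution (R1), Callum Ferreira is treated as also owning Farrukh Mbatha's interest in Pinebrook Textiles S.p.A, giving 15% + 14% = 29%.
By spousal attribution (R1), Callum Ferreira is treated as also owning Farrukh Mbatha's interest in Beacon Holdings Ltd, giving 70% + 30% = 100%.
By spousal attribution (R1), Callum Ferreira is treated as owning Farrukh Mbatha's 4% interest in Slate Foods Inc.
Chain via Pinebrook Textiles S.p.A. (R2): 29% × 45% = 13.05% of Slate Foods Inc.
Chain via Orion Services GmbH (R2): 37% × 15% = 5.55% of Slate Foods Inc.
Chain via Beacon Holdings Ltd (R2): 100% × 26% = 26% of Slate Foods Inc.
Direct interest in Slate Foods Inc: 4%.
Aggregating (R3): 13.05% + 5.55% + 26% + 4% = 48.6%.
48.6% exceeds the 5% threshold by 43.6 percentage points.

43.6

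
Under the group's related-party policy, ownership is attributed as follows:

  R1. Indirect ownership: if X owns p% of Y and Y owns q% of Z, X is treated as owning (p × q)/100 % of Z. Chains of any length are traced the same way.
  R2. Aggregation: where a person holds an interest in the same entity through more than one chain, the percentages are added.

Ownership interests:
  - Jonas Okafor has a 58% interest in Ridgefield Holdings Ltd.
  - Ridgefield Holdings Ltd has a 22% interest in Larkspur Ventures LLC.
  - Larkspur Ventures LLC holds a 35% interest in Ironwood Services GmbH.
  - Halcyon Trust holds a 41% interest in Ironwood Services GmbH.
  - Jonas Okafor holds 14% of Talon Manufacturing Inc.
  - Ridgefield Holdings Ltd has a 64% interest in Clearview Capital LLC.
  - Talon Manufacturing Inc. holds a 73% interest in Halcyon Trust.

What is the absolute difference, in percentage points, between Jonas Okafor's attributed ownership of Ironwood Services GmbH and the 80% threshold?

Chain via Talon Manufacturing Inc. → Halcyon Trust (R1): 14% × 73% × 41% = 4.1902% of Ironwood Services GmbH.
Chain via Ridgefield Holdings Ltd → Larkspur Ventures LLC (R1): 58% × 22% × 35% = 4.466% of Ironwood Services GmbH.
Aggregating (R2): 4.1902% + 4.466% = 8.6562%.
8.6562% falls short of the 80% threshold by 71.3438 percentage points.

71.3438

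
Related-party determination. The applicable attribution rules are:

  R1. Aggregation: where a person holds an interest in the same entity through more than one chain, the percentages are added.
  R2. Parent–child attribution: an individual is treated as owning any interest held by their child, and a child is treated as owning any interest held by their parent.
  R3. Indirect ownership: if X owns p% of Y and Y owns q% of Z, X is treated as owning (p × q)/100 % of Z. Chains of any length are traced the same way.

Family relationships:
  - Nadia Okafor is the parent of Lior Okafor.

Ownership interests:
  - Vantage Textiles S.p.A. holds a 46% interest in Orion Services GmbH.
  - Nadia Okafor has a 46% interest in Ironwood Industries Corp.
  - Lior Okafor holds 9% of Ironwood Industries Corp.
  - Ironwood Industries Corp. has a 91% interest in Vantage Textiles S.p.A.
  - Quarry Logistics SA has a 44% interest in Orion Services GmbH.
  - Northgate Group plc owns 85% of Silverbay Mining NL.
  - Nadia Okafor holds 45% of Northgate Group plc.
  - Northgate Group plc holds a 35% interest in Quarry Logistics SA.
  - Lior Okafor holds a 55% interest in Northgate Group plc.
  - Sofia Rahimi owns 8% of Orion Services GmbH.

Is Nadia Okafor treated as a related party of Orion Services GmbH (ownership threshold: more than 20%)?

By parent–child attribution (R2), Nadia Okafor is treated as also owning Lior Okafor's interest in Ironwood Industries Corp, giving 46% + 9% = 55%.
By parent–child attribution (R2), Nadia Okafor is treated as also owning Lior Okafor's interest in Northgate Group plc, giving 45% + 55% = 100%.
Chain via Ironwood Industries Corp. → Vantage Textiles S.p.A. (R3): 55% × 91% × 46% = 23.023% of Orion Services GmbH.
Chain via Northgate Group plc → Quarry Logistics SA (R3): 100% × 35% × 44% = 15.4% of Orion Services GmbH.
Aggregating (R1): 23.023% + 15.4% = 38.423%.
38.423% exceeds the 20% threshold, so Nadia is a related party to Orion Services GmbH.

Yes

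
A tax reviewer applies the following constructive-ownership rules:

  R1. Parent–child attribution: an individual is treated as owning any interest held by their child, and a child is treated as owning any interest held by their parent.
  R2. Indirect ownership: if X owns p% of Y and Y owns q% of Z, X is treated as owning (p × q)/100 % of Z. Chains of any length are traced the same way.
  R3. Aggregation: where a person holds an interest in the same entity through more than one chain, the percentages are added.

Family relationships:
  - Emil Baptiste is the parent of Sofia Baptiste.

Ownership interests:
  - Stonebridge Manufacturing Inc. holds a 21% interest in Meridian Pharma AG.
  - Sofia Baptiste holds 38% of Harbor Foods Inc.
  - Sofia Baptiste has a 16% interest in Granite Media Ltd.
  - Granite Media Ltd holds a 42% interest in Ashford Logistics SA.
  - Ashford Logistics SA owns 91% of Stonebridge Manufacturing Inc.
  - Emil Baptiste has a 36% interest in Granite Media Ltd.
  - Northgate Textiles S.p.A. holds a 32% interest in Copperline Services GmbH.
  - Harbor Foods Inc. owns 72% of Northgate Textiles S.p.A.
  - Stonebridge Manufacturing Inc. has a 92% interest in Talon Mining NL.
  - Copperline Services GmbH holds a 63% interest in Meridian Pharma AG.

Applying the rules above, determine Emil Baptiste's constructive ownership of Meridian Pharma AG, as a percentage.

9.6894%

By parent–child attribution (R1), Emil Baptiste is treated as also owning Sofia Baptiste's interest in Granite Media Ltd, giving 36% + 16% = 52%.
By parent–child attribution (R1), Emil Baptiste is treated as owning Sofia Baptiste's 38% interest in Harbor Foods Inc.
Chain via Granite Media Ltd → Ashford Logistics SA → Stonebridge Manufacturing Inc. (R2): 52% × 42% × 91% × 21% = 4.173624% of Meridian Pharma AG.
Chain via Harbor Foods Inc. → Northgate Textiles S.p.A. → Copperline Services GmbH (R2): 38% × 72% × 32% × 63% = 5.515776% of Meridian Pharma AG.
Aggregating (R3): 4.173624% + 5.515776% = 9.6894%.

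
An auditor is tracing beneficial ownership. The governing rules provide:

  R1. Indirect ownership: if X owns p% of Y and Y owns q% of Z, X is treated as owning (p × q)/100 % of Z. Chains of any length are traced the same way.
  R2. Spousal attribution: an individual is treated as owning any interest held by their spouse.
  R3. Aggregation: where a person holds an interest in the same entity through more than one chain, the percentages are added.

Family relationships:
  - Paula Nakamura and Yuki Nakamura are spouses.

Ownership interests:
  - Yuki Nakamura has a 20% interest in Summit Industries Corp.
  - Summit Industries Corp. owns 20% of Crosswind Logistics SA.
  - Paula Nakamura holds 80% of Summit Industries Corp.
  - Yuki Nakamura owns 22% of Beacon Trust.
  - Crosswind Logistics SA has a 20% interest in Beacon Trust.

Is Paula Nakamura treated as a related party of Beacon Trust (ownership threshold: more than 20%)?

By spousal attribution (R2), Paula Nakamura is treated as also owning Yuki Nakamura's interest in Summit Industries Corp, giving 80% + 20% = 100%.
By spousal attribution (R2), Paula Nakamura is treated as owning Yuki Nakamura's 22% interest in Beacon Trust.
Chain via Summit Industries Corp. → Crosswind Logistics SA (R1): 100% × 20% × 20% = 4% of Beacon Trust.
Direct interest in Beacon Trust: 22%.
Aggregating (R3): 4% + 22% = 26%.
26% exceeds the 20% threshold, so Paula is a related party to Beacon Trust.

Yes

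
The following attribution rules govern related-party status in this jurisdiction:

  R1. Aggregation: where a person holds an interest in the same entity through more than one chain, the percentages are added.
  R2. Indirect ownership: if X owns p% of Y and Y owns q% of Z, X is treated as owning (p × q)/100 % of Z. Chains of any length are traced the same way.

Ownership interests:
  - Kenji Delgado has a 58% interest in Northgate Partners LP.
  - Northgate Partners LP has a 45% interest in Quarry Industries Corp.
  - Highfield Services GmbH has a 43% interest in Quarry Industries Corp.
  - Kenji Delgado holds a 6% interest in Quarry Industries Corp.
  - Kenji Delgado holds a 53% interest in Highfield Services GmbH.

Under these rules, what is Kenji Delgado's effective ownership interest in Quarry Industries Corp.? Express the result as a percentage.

54.89%

Chain via Highfield Services GmbH (R2): 53% × 43% = 22.79% of Quarry Industries Corp.
Chain via Northgate Partners LP (R2): 58% × 45% = 26.1% of Quarry Industries Corp.
Direct interest in Quarry Industries Corp: 6%.
Aggregating (R1): 22.79% + 26.1% + 6% = 54.89%.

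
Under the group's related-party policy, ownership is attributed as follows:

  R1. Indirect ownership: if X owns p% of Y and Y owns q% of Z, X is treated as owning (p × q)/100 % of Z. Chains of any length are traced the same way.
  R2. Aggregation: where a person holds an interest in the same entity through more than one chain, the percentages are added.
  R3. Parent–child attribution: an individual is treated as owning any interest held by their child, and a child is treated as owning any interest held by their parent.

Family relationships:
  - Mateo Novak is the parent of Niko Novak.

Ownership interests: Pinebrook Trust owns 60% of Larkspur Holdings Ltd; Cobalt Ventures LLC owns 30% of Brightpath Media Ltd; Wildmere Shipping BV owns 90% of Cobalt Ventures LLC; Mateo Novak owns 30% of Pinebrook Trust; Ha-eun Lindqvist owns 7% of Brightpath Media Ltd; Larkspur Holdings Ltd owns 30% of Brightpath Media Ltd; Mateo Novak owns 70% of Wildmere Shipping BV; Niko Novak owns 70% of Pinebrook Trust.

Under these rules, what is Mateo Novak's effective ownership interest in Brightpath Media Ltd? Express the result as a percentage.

36.9%

By parent–child attribution (R3), Mateo Novak is treated as also owning Niko Novak's interest in Pinebrook Trust, giving 30% + 70% = 100%.
Chain via Wildmere Shipping BV → Cobalt Ventures LLC (R1): 70% × 90% × 30% = 18.9% of Brightpath Media Ltd.
Chain via Pinebrook Trust → Larkspur Holdings Ltd (R1): 100% × 60% × 30% = 18% of Brightpath Media Ltd.
Aggregating (R2): 18.9% + 18% = 36.9%.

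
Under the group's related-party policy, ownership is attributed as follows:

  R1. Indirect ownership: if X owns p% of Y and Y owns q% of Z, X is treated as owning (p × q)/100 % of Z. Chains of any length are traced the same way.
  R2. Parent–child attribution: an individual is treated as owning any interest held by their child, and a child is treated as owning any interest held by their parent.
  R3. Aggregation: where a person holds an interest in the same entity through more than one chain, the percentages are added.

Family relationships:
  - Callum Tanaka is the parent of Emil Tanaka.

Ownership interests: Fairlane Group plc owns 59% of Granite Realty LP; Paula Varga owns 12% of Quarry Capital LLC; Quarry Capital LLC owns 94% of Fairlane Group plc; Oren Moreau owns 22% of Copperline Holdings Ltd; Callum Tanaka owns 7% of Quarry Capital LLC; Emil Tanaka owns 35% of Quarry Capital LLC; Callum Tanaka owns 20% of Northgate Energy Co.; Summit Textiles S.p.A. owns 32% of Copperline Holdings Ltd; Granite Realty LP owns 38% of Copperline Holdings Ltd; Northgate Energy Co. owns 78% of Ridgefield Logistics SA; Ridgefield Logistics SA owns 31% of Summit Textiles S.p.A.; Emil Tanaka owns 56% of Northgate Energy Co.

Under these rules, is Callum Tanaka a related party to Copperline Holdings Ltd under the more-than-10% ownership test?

By parent–child attribution (R2), Callum Tanaka is treated as also owning Emil Tanaka's interest in Quarry Capital LLC, giving 7% + 35% = 42%.
By parent–child attribution (R2), Callum Tanaka is treated as also owning Emil Tanaka's interest in Northgate Energy Co, giving 20% + 56% = 76%.
Chain via Quarry Capital LLC → Fairlane Group plc → Granite Realty LP (R1): 42% × 94% × 59% × 38% = 8.851416% of Copperline Holdings Ltd.
Chain via Northgate Energy Co. → Ridgefield Logistics SA → Summit Textiles S.p.A. (R1): 76% × 78% × 31% × 32% = 5.880576% of Copperline Holdings Ltd.
Aggregating (R3): 8.851416% + 5.880576% = 14.731992%.
14.731992% exceeds the 10% threshold, so Callum is a related party to Copperline Holdings Ltd.

Yes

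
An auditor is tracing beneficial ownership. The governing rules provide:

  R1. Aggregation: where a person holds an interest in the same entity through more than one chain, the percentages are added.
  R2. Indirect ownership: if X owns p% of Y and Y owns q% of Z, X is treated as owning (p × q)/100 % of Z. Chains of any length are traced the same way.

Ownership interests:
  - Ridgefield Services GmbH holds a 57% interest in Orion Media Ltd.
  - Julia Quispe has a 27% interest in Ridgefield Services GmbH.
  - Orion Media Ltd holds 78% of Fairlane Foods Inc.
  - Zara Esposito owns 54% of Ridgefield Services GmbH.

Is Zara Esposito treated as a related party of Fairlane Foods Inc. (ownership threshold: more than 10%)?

Chain via Ridgefield Services GmbH → Orion Media Ltd (R2): 54% × 57% × 78% = 24.0084% of Fairlane Foods Inc.
24.0084% exceeds the 10% threshold, so Zara is a related party to Fairlane Foods Inc.

Yes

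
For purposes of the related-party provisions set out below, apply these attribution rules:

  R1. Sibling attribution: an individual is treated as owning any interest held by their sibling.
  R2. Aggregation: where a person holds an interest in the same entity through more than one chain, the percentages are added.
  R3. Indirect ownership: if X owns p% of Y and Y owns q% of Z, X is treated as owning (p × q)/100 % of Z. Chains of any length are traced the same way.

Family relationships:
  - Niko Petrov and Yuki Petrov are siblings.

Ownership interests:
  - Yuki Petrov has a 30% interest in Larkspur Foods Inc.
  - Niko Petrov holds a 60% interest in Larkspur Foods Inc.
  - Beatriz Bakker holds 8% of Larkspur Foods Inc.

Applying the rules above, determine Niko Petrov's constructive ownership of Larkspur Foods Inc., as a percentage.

By sibling attribution (R1), Niko Petrov is treated as also owning Yuki Petrov's interest in Larkspur Foods Inc, giving 60% + 30% = 90%.
Direct interest in Larkspur Foods Inc: 90%.

90%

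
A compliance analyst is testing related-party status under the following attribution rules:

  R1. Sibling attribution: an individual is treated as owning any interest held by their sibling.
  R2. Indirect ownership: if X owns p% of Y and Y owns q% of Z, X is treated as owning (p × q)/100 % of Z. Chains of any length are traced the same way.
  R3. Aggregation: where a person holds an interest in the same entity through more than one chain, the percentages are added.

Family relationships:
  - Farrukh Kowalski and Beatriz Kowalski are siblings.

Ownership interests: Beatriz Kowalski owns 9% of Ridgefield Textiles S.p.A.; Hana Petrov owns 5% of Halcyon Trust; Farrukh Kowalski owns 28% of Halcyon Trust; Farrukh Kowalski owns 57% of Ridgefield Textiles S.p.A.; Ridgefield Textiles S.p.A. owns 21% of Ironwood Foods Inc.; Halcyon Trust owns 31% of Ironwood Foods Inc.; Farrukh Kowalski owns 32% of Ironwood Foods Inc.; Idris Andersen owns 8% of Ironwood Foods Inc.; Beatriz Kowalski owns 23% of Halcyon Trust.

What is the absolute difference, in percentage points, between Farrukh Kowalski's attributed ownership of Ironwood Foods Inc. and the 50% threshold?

By sibling attribution (R1), Farrukh Kowalski is treated as also owning Beatriz Kowalski's interest in Halcyon Trust, giving 28% + 23% = 51%.
By sibling attribution (R1), Farrukh Kowalski is treated as also owning Beatriz Kowalski's interest in Ridgefield Textiles S.p.A, giving 57% + 9% = 66%.
Chain via Halcyon Trust (R2): 51% × 31% = 15.81% of Ironwood Foods Inc.
Chain via Ridgefield Textiles S.p.A. (R2): 66% × 21% = 13.86% of Ironwood Foods Inc.
Direct interest in Ironwood Foods Inc: 32%.
Aggregating (R3): 15.81% + 13.86% + 32% = 61.67%.
61.67% exceeds the 50% threshold by 11.67 percentage points.

11.67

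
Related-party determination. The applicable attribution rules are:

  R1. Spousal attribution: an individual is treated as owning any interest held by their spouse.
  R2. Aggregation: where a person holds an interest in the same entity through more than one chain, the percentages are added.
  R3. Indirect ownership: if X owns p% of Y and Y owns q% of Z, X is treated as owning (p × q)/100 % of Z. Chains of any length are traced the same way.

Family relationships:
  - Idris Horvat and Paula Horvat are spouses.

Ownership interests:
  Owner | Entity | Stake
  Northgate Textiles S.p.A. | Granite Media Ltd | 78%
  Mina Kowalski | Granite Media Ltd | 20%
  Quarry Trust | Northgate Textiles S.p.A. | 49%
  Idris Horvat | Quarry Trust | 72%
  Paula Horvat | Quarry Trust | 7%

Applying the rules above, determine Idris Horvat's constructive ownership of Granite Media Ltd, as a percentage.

30.1938%

By spousal attribution (R1), Idris Horvat is treated as also owning Paula Horvat's interest in Quarry Trust, giving 72% + 7% = 79%.
Chain via Quarry Trust → Northgate Textiles S.p.A. (R3): 79% × 49% × 78% = 30.1938% of Granite Media Ltd.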